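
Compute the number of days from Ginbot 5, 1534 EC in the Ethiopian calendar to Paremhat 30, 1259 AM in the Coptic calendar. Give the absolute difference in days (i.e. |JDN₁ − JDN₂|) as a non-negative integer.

330

JDN of the first date = 2284393.
JDN of the second date = 2284723.
|2284723 − 2284393| = 330.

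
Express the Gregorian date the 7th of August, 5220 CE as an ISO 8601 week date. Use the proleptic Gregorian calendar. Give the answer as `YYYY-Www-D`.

5220-W32-5

The weekday is Friday (ISO weekday 5).
That Friday belongs to ISO week 32 of ISO year 5220.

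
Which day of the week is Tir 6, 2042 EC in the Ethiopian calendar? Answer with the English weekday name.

In the Gregorian calendar this is 14 January 2050 (JDN 2469821).
Since JDN mod 7 = 4 (0 = Monday), the day is Friday.

Friday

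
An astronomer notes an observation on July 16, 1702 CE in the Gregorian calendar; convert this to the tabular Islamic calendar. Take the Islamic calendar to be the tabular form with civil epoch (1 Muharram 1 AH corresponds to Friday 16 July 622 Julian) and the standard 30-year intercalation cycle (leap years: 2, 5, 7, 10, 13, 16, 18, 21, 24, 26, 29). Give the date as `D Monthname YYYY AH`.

Julian Day Number of the source date = 2342899.
Converting JDN 2342899 to the tabular Islamic calendar gives 20 Safar 1114 AH.

20 Safar 1114 AH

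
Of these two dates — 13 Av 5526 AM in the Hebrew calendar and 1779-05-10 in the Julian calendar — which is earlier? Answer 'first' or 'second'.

first

First date → JDN 2366278; second date → JDN 2370967.
JDN 2366278 < JDN 2370967, so the first date is earlier.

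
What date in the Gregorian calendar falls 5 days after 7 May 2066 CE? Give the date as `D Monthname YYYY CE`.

12 May 2066 CE

The starting date is JDN 2475778; 2475778 + 5 = 2475783.
JDN 2475783 corresponds to 12 May 2066 CE.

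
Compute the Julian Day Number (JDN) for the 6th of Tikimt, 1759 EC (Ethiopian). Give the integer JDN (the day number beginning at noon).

In the Gregorian calendar the same day is 14 October 1766.
JDN 2400001 is 17 November 1858 CE (Gregorian), MJD 0; the target day is −33636 days from there, so JDN = 2366365.

2366365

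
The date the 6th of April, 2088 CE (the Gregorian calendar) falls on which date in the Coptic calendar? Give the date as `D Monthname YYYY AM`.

Both dates share Julian Day Number 2483783; in the Coptic calendar that is 28 Paremhat 1804 AM.

28 Paremhat 1804 AM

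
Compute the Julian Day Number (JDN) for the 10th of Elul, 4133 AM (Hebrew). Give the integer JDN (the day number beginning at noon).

1857524

In the proleptic Gregorian calendar the same day is 17 August 373.
JDN 2299161 is 15 October 1582 CE (Gregorian); the target day is −441637 days from there, so JDN = 1857524.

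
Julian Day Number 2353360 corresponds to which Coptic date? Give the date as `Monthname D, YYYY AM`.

The Gregorian equivalent of JDN 2353360 is 7 March 1731.
In the Coptic calendar that day is Meshir 30, 1447 AM.

Meshir 30, 1447 AM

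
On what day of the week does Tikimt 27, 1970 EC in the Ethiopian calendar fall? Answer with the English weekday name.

Equivalently 6 November 1977 Gregorian, JDN 2443454.
Since JDN mod 7 = 6 (0 = Monday), the day is Sunday.

Sunday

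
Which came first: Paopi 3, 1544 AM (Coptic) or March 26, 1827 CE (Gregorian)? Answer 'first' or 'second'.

second

The two dates have Julian Day Numbers 2388643 and 2388442 respectively.
Since 2388442 < 2388643, the second date comes first.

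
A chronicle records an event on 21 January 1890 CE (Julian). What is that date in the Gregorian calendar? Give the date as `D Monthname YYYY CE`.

At this point the Julian calendar is 12 days behind the Gregorian.
21 January 1890 Julian + 12 days → 2 February 1890 Gregorian.

2 February 1890 CE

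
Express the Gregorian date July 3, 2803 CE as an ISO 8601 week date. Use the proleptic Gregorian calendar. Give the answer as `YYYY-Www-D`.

2803-W27-4

The weekday is Thursday (ISO weekday 4).
That Thursday belongs to ISO week 27 of ISO year 2803.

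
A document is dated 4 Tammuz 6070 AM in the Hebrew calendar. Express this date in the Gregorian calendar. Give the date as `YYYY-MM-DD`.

2310-07-03

Julian Day Number of the source date = 2564953.
Converting JDN 2564953 to the Gregorian calendar gives 3 July 2310 CE.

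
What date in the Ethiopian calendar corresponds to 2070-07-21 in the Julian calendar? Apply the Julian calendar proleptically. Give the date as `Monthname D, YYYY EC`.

Hamle 27, 2062 EC

The source date corresponds to 3 August 2070 in the Gregorian calendar (JDN 2477327).
That day falls on 27 Hamle 2062 EC in the Ethiopian calendar.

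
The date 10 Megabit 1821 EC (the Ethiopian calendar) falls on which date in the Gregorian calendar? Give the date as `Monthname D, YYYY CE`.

Both dates share Julian Day Number 2389165; in the Gregorian calendar that is 18 March 1829 CE.

March 18, 1829 CE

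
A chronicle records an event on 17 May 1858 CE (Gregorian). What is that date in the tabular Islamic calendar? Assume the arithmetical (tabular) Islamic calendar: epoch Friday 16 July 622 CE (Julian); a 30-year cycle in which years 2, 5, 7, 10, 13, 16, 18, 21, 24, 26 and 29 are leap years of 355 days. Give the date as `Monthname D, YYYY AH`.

Julian Day Number of the source date = 2399817.
Converting JDN 2399817 to the tabular Islamic calendar gives 3 Shawwal 1274 AH.

Shawwal 3, 1274 AH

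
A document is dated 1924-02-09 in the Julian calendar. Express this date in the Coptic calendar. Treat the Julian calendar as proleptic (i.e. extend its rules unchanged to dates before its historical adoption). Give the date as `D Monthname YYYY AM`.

Julian Day Number of the source date = 2423838.
Converting JDN 2423838 to the Coptic calendar gives 14 Meshir 1640 AM.

14 Meshir 1640 AM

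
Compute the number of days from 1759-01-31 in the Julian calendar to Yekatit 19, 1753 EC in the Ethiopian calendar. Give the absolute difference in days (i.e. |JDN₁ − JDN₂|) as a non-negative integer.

JDN of the first date = 2363563.
JDN of the second date = 2364307.
|2364307 − 2363563| = 744.

744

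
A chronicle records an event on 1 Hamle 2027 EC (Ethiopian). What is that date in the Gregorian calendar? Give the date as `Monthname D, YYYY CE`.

July 8, 2035 CE

Both dates share Julian Day Number 2464517; in the Gregorian calendar that is 8 July 2035 CE.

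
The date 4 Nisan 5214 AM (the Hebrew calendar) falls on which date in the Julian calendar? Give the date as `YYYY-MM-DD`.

The source date corresponds to 11 April 1454 in the proleptic Gregorian calendar (JDN 2252223).
That day falls on 2 April 1454 CE in the Julian calendar.

1454-04-02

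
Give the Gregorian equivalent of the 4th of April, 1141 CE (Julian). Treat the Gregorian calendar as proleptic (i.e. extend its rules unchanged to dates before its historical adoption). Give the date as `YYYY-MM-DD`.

1141-04-11

At this point the Julian calendar is 7 days behind the Gregorian.
4 April 1141 Julian + 7 days → 11 April 1141 Gregorian.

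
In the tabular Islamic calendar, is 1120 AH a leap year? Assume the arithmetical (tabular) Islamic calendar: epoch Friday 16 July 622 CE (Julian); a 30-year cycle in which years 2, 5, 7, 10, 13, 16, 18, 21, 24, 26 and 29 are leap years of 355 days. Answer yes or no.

Year 1120 AH is year 10 of its 30-year cycle; leap positions are 2, 5, 7, 10, 13, 16, 18, 21, 24, 26, 29, so it is a leap year (355 days).

yes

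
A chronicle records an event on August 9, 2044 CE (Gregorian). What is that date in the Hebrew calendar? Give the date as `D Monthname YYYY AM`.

16 Av 5804 AM

Julian Day Number of the source date = 2467837.
Converting JDN 2467837 to the Hebrew calendar gives 16 Av 5804 AM.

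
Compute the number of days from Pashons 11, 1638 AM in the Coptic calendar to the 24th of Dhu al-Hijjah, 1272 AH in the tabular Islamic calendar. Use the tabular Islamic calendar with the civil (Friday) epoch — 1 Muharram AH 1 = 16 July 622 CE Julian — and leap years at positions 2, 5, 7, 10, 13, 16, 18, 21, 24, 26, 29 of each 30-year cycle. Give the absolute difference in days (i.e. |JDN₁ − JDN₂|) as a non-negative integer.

24006

JDN of the first date = 2423194.
JDN of the second date = 2399188.
|2399188 − 2423194| = 24006.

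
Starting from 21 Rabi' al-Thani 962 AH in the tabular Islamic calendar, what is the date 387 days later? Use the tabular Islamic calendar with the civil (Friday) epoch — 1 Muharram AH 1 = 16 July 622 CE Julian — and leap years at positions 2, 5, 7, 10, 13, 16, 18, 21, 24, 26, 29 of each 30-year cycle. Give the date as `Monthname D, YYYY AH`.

Jumada al-Awwal 24, 963 AH

JDN of 21 Rabi' al-Thani 962 AH = 2289095.
2289095 + 387 = 2289482.
JDN 2289482 in the tabular Islamic calendar is Jumada al-Awwal 24, 963 AH.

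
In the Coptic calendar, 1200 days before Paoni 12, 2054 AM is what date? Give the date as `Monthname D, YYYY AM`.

Counting 1200 days back from JDN 2575169 reaches JDN 2573969, which is Meshir 28, 2051 AM.

Meshir 28, 2051 AM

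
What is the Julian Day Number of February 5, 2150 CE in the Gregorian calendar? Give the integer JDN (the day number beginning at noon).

JDN 2400001 is 17 November 1858 CE (Gregorian), MJD 0; the target day is +106366 days from there, so JDN = 2506367.

2506367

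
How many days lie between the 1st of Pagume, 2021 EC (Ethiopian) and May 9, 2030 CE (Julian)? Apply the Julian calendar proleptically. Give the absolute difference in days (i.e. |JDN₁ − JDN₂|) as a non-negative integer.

258

First date → JDN 2462386; second date → JDN 2462644.
The interval is |2462386 − 2462644| = 258 days.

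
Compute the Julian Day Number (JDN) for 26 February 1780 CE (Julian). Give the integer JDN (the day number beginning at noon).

In the Gregorian calendar the same day is 8 March 1780.
JDN 2400001 is 17 November 1858 CE (Gregorian), MJD 0; the target day is −28742 days from there, so JDN = 2371259.

2371259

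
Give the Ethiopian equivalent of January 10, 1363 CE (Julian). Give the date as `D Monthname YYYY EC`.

The source date corresponds to 18 January 1363 in the proleptic Gregorian calendar (JDN 2218903).
That day falls on 15 Tir 1355 EC in the Ethiopian calendar.

15 Tir 1355 EC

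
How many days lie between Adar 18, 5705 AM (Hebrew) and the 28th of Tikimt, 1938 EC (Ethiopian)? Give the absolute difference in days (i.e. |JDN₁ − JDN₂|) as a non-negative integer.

249

JDN of the first date = 2431518.
JDN of the second date = 2431767.
|2431767 − 2431518| = 249.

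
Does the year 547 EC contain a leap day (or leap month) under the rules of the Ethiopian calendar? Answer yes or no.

547 mod 4 = 3; in the Ethiopian calendar a year is leap when year mod 4 = 3, so it is a leap year.

yes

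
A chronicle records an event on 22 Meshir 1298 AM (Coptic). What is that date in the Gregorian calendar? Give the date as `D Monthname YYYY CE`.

26 February 1582 CE

Julian Day Number of the source date = 2298930.
Converting JDN 2298930 to the Gregorian calendar gives 26 February 1582 CE.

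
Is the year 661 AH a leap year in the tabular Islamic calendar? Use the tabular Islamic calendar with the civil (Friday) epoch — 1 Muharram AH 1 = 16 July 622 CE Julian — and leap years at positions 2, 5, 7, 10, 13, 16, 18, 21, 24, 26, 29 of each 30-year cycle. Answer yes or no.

Year 661 AH is year 1 of its 30-year cycle; leap positions are 2, 5, 7, 10, 13, 16, 18, 21, 24, 26, 29, so it is a common year (354 days).

no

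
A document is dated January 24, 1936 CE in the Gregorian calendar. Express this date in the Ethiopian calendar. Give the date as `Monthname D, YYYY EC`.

Tir 15, 1928 EC

Julian Day Number of the source date = 2428192.
Converting JDN 2428192 to the Ethiopian calendar gives 15 Tir 1928 EC.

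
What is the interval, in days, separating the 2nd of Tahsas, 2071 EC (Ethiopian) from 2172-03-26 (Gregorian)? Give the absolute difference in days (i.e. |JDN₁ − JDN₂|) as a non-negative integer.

JDN of the first date = 2480379.
JDN of the second date = 2514452.
|2514452 − 2480379| = 34073.

34073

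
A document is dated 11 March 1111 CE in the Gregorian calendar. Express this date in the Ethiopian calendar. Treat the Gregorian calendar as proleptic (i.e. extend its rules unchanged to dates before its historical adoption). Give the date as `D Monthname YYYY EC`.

8 Megabit 1103 EC

Julian Day Number of the source date = 2126913.
Converting JDN 2126913 to the Ethiopian calendar gives 8 Megabit 1103 EC.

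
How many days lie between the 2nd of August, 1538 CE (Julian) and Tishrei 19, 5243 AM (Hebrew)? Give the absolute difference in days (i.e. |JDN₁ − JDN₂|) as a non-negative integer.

20393

JDN of the first date = 2283026.
JDN of the second date = 2262633.
|2262633 − 2283026| = 20393.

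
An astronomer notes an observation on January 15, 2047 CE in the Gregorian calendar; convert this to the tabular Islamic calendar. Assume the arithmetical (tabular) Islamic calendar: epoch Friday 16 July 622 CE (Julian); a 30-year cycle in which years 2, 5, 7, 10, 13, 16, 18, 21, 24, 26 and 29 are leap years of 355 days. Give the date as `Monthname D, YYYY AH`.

Julian Day Number of the source date = 2468726.
Converting JDN 2468726 to the tabular Islamic calendar gives 18 Rabi' al-Awwal 1469 AH.

Rabi' al-Awwal 18, 1469 AH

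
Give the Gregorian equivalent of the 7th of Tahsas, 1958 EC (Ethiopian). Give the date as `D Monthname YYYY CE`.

16 December 1965 CE

Both dates share Julian Day Number 2439111; in the Gregorian calendar that is 16 December 1965 CE.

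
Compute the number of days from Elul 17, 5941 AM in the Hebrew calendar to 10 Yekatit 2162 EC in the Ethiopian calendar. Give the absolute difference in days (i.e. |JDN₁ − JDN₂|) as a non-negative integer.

JDN of the first date = 2517894.
JDN of the second date = 2513685.
|2513685 − 2517894| = 4209.

4209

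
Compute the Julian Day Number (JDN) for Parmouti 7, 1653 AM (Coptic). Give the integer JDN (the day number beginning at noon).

2428639

Equivalently 15 April 1937 (Gregorian).
JDN 2299161 is 15 October 1582 CE (Gregorian); the target day is +129478 days from there, so JDN = 2428639.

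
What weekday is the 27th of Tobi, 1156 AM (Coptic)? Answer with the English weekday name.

In the proleptic Gregorian calendar this is 1 February 1440 (JDN 2247040).
JDN 2247040 mod 7 = 5, and JDN 0 was a Monday, so this is a Saturday.

Saturday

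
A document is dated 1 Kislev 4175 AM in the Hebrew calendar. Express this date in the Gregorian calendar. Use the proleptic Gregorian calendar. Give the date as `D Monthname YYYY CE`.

Both dates share Julian Day Number 1872574; in the Gregorian calendar that is 31 October 414 CE.

31 October 414 CE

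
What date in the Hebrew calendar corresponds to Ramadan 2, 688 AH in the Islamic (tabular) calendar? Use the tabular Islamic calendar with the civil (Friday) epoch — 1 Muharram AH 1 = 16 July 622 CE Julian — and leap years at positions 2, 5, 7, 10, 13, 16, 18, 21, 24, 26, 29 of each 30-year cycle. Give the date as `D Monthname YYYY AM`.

3 Tishrei 5050 AM

Both dates share Julian Day Number 2192127; in the Hebrew calendar that is 3 Tishrei 5050 AM.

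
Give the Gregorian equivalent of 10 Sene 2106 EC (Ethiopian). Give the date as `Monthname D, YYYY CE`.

Both dates share Julian Day Number 2493351; in the Gregorian calendar that is 18 June 2114 CE.

June 18, 2114 CE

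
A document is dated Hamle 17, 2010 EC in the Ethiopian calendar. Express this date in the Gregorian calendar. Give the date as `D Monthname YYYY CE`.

24 July 2018 CE

Both dates share Julian Day Number 2458324; in the Gregorian calendar that is 24 July 2018 CE.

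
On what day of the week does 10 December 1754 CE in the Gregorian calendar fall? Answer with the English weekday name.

JDN 2362039 mod 7 = 1, and JDN 0 was a Monday, so this is a Tuesday.

Tuesday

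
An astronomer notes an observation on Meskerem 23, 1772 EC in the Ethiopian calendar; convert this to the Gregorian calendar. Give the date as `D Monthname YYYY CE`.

2 October 1779 CE

Both dates share Julian Day Number 2371101; in the Gregorian calendar that is 2 October 1779 CE.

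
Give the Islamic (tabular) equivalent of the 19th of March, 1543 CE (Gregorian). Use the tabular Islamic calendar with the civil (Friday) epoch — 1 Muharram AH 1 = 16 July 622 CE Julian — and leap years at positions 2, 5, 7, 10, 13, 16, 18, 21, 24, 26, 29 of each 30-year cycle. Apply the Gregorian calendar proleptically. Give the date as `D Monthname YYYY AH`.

Julian Day Number of the source date = 2284706.
Converting JDN 2284706 to the tabular Islamic calendar gives 2 Dhu al-Hijjah 949 AH.

2 Dhu al-Hijjah 949 AH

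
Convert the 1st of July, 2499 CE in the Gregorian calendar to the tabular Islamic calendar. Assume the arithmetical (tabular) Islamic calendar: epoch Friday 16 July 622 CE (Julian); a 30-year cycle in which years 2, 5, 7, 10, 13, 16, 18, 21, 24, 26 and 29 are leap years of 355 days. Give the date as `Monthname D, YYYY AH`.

Both dates share Julian Day Number 2633983; in the tabular Islamic calendar that is 22 Rajab 1935 AH.

Rajab 22, 1935 AH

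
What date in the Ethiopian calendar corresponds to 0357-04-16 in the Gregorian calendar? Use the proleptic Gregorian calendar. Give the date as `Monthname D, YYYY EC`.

Both dates share Julian Day Number 1851557; in the Ethiopian calendar that is 20 Miyazya 349 EC.

Miyazya 20, 349 EC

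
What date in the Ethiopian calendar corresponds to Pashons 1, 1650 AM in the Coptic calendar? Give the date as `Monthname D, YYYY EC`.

Ginbot 1, 1926 EC

The source date corresponds to 9 May 1934 in the Gregorian calendar (JDN 2427567).
That day falls on 1 Ginbot 1926 EC in the Ethiopian calendar.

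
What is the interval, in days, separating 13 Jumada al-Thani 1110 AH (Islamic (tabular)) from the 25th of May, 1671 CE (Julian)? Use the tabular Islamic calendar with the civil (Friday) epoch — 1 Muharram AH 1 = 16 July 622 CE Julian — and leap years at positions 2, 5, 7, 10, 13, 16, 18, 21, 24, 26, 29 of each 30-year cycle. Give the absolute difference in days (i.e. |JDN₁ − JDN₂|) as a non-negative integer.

First date → JDN 2341593; second date → JDN 2331535.
The interval is |2341593 − 2331535| = 10058 days.

10058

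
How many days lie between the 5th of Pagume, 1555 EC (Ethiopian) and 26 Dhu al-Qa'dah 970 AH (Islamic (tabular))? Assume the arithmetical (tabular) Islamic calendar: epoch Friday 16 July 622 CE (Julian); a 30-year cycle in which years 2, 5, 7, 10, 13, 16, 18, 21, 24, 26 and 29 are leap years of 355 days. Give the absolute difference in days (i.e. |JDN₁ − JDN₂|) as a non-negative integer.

42

First date → JDN 2292183; second date → JDN 2292141.
The interval is |2292183 − 2292141| = 42 days.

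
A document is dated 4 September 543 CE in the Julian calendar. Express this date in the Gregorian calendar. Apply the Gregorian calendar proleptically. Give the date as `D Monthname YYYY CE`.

6 September 543 CE

At this point the Julian calendar is 2 days behind the Gregorian.
4 September 543 Julian + 2 days → 6 September 543 Gregorian.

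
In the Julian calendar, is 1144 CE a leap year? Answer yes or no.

yes

1144 mod 4 = 0, so it is a leap year in the Julian calendar.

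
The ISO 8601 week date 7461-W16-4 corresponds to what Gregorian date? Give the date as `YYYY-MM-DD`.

ISO week 1 of 7461 is the week containing the first Thursday of 7461.
Week 16, day 4 (Thursday) lands on 7461-04-18.

7461-04-18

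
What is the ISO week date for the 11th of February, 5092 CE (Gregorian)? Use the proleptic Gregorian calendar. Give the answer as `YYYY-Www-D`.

The weekday is Thursday (ISO weekday 4).
That Thursday belongs to ISO week 6 of ISO year 5092.

5092-W06-4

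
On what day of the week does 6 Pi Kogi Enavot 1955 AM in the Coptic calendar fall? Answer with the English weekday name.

Friday

Equivalently 13 September 2239 Gregorian, JDN 2539093.
Since JDN mod 7 = 4 (0 = Monday), the day is Friday.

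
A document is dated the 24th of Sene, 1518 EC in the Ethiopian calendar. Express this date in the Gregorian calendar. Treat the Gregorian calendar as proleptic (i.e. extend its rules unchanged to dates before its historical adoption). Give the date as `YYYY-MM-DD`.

1526-06-28

Julian Day Number of the source date = 2278598.
Converting JDN 2278598 to the Gregorian calendar gives 28 June 1526 CE.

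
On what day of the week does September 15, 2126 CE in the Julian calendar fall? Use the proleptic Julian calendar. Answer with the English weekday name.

This is JDN 2497837 (29 September 2126 Gregorian).
JDN 2497837 mod 7 = 6, and JDN 0 was a Monday, so this is a Sunday.

Sunday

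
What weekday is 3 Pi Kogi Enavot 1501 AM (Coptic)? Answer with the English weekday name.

In the Gregorian calendar this is 6 September 1785 (JDN 2373267).
JDN 2373267 mod 7 = 1, and JDN 0 was a Monday, so this is a Tuesday.

Tuesday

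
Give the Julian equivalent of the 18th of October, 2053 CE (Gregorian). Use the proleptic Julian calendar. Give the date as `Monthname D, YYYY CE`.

October 5, 2053 CE

The Julian–Gregorian offset here is 13 days (Julian trailing).
18 October 2053 Gregorian − 13 days → 5 October 2053 Julian.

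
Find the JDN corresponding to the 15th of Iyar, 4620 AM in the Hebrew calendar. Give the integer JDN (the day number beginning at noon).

2035302

Equivalently 13 May 860 (proleptic Gregorian).
JDN 2299161 is 15 October 1582 CE (Gregorian); the target day is −263859 days from there, so JDN = 2035302.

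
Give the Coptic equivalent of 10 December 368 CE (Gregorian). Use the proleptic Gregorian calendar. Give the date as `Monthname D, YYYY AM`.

Koiak 13, 85 AM

Julian Day Number of the source date = 1855813.
Converting JDN 1855813 to the Coptic calendar gives 13 Koiak 85 AM.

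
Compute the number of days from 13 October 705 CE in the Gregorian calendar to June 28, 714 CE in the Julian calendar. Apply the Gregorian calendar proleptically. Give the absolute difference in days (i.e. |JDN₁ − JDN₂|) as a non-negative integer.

3184

JDN of the first date = 1978841.
JDN of the second date = 1982025.
|1982025 − 1978841| = 3184.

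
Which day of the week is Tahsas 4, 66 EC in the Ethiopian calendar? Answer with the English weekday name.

This is JDN 1748055 (28 November 73 Gregorian).
JDN 1748055 mod 7 = 1, and JDN 0 was a Monday, so this is a Tuesday.

Tuesday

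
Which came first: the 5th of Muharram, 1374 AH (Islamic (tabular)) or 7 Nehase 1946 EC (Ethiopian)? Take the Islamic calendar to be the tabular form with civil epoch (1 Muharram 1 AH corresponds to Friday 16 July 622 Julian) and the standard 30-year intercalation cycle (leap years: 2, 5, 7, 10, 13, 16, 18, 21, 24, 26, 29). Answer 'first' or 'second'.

First date → JDN 2434989; second date → JDN 2434968.
JDN 2434968 < JDN 2434989, so the second date is earlier.

second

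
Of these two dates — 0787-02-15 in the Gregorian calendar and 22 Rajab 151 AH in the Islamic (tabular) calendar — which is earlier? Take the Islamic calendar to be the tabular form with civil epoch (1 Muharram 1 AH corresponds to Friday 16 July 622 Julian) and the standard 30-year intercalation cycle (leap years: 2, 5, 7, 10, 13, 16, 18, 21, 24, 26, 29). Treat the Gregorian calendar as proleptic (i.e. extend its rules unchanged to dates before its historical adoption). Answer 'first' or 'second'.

second

First date → JDN 2008551; second date → JDN 2001793.
JDN 2001793 < JDN 2008551, so the second date is earlier.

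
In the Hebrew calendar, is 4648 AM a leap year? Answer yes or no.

Hebrew year 4648 is year 12 of its 19-year Metonic cycle; leap years are at positions 3, 6, 8, 11, 14, 17, 19, so it is a common year (12 months).

no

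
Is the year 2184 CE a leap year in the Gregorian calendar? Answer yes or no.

2184 is divisible by 4 and not by 100, so it is a leap year.

yes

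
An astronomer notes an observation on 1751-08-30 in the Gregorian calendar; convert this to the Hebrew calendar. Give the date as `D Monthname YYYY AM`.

Julian Day Number of the source date = 2360841.
Converting JDN 2360841 to the Hebrew calendar gives 9 Elul 5511 AM.

9 Elul 5511 AM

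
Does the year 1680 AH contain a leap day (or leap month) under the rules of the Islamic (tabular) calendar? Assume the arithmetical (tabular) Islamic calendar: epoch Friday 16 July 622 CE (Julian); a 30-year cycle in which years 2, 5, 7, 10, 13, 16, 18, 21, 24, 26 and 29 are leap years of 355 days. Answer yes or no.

no

Year 1680 AH is year 30 of its 30-year cycle; leap positions are 2, 5, 7, 10, 13, 16, 18, 21, 24, 26, 29, so it is a common year (354 days).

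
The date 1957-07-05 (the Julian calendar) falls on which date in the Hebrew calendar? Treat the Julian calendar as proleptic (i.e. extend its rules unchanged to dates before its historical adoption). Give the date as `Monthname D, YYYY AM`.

Julian Day Number of the source date = 2436038.
Converting JDN 2436038 to the Hebrew calendar gives 19 Tammuz 5717 AM.

Tammuz 19, 5717 AM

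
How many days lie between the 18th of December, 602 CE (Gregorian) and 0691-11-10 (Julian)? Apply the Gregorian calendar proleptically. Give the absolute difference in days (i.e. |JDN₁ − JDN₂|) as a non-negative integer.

32472

JDN of the first date = 1941287.
JDN of the second date = 1973759.
|1973759 − 1941287| = 32472.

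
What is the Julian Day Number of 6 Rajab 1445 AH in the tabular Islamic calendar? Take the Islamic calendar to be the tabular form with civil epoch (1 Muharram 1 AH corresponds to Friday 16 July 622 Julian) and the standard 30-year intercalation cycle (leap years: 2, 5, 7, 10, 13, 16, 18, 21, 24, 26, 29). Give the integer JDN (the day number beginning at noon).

In the Gregorian calendar the same day is 17 January 2024.
JDN 2451545 is 1 January 2000 CE (Gregorian); the target day is +8782 days from there, so JDN = 2460327.

2460327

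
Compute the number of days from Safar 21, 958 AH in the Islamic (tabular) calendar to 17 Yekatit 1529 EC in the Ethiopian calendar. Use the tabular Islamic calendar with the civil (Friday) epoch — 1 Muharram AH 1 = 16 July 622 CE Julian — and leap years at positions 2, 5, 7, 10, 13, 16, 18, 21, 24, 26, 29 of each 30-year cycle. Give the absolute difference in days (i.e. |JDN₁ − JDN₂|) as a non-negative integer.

5130

JDN of the first date = 2287619.
JDN of the second date = 2282489.
|2282489 − 2287619| = 5130.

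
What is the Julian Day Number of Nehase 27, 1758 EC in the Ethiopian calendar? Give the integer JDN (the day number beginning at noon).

2366321

Equivalently 31 August 1766 (Gregorian).
JDN 2400001 is 17 November 1858 CE (Gregorian), MJD 0; the target day is −33680 days from there, so JDN = 2366321.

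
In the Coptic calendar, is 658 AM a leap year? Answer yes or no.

658 mod 4 = 2; in the Coptic calendar a year is leap when year mod 4 = 3, so it is a common year.

no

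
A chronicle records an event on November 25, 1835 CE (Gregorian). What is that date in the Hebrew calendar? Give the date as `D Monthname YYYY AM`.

4 Kislev 5596 AM

Julian Day Number of the source date = 2391608.
Converting JDN 2391608 to the Hebrew calendar gives 4 Kislev 5596 AM.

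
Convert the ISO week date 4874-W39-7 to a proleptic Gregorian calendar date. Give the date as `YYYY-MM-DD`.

4874-09-30

ISO week 1 of 4874 is the week containing the first Thursday of 4874.
Week 39, day 7 (Sunday) lands on 4874-09-30.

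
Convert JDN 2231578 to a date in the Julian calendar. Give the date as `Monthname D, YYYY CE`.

September 23, 1397 CE

The proleptic Gregorian equivalent of JDN 2231578 is 1 October 1397.
In the Julian calendar that day is September 23, 1397 CE.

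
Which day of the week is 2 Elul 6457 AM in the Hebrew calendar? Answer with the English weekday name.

Thursday

This is JDN 2706343 (12 August 2697 Gregorian).
Since JDN mod 7 = 3 (0 = Monday), the day is Thursday.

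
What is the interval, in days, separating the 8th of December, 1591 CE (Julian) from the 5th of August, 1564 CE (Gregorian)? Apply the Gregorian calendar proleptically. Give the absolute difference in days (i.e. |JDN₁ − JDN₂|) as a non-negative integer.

9996

First date → JDN 2302512; second date → JDN 2292516.
The interval is |2302512 − 2292516| = 9996 days.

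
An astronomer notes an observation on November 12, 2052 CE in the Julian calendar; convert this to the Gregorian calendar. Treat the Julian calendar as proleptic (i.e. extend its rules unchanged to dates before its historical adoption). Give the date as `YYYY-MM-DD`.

2052-11-25

At this point the Julian calendar is 13 days behind the Gregorian.
12 November 2052 Julian + 13 days → 25 November 2052 Gregorian.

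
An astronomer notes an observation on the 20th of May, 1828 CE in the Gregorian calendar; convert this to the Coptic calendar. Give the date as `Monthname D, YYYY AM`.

Both dates share Julian Day Number 2388863; in the Coptic calendar that is 13 Pashons 1544 AM.

Pashons 13, 1544 AM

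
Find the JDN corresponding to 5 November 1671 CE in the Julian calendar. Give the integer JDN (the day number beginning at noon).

Equivalently 15 November 1671 (Gregorian).
JDN 2451545 is 1 January 2000 CE (Gregorian); the target day is −119846 days from there, so JDN = 2331699.

2331699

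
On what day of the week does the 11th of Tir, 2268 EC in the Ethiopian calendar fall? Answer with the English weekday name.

Saturday

This is JDN 2552373 (22 January 2276 Gregorian).
JDN 2552373 mod 7 = 5, and JDN 0 was a Monday, so this is a Saturday.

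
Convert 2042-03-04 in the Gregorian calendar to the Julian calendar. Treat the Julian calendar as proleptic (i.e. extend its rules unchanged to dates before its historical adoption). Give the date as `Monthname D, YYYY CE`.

February 19, 2042 CE

For dates in this range the Gregorian date is 13 days ahead of the Julian.
4 March 2042 Gregorian − 13 days → 19 February 2042 Julian.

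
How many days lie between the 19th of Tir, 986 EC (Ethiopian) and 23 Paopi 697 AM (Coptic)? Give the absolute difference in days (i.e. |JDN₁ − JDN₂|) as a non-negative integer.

JDN of the first date = 2084130.
JDN of the second date = 2079296.
|2079296 − 2084130| = 4834.

4834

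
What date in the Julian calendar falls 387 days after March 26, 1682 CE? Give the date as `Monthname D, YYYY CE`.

April 17, 1683 CE

JDN of March 26, 1682 CE = 2335493.
2335493 + 387 = 2335880.
JDN 2335880 in the Julian calendar is April 17, 1683 CE.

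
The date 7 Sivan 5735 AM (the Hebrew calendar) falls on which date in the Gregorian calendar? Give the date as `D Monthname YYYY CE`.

17 May 1975 CE

Both dates share Julian Day Number 2442550; in the Gregorian calendar that is 17 May 1975 CE.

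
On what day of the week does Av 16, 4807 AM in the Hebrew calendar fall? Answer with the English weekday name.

Equivalently 17 August 1047 Gregorian, JDN 2103697.
Since JDN mod 7 = 1 (0 = Monday), the day is Tuesday.

Tuesday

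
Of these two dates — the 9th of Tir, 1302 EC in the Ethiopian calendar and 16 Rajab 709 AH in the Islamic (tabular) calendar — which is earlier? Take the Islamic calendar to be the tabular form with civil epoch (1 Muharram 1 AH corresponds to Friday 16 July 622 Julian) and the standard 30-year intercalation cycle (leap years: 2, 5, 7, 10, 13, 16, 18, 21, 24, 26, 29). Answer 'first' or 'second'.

second

Converting both to JDN: 2199539 vs 2199524; the smaller is the second.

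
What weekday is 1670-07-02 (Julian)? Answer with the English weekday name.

Saturday

In the Gregorian calendar this is 12 July 1670 (JDN 2331208).
2331208 ≡ 5 (mod 7); counting from Monday = 0 gives Saturday.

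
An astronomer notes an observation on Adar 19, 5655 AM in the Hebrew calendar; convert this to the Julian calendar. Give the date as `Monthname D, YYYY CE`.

March 3, 1895 CE

The source date corresponds to 15 March 1895 in the Gregorian calendar (JDN 2413268).
That day falls on 3 March 1895 CE in the Julian calendar.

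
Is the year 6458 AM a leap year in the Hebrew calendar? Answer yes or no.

Hebrew year 6458 is year 17 of its 19-year Metonic cycle; leap years are at positions 3, 6, 8, 11, 14, 17, 19, so it is a leap year (13 months).

yes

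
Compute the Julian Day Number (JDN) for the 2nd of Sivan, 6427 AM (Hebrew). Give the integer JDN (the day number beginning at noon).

In the Gregorian calendar the same day is 16 May 2667.
JDN 2299161 is 15 October 1582 CE (Gregorian); the target day is +396136 days from there, so JDN = 2695297.

2695297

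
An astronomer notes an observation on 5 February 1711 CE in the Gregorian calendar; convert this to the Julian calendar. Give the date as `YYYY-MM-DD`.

1711-01-25

The Julian–Gregorian offset here is 11 days (Julian trailing).
5 February 1711 Gregorian − 11 days → 25 January 1711 Julian.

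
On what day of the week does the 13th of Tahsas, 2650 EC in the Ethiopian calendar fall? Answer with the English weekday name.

Sunday

This is JDN 2691870 (27 December 2657 Gregorian).
JDN 2691870 mod 7 = 6, and JDN 0 was a Monday, so this is a Sunday.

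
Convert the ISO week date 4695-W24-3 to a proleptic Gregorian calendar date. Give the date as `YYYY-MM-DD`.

4695-06-12

ISO week 1 of 4695 is the week containing the first Thursday of 4695.
Week 24, day 3 (Wednesday) lands on 4695-06-12.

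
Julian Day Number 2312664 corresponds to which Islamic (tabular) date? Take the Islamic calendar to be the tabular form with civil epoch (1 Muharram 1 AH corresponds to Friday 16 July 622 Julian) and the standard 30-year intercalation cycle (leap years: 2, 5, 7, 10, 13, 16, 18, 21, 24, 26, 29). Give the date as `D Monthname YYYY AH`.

24 Shawwal 1028 AH

JDN 2312664 is 4 October 1619 in the Gregorian calendar.
In the tabular Islamic calendar that day is 24 Shawwal 1028 AH.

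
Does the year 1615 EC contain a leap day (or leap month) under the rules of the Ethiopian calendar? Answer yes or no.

1615 mod 4 = 3; in the Ethiopian calendar a year is leap when year mod 4 = 3, so it is a leap year.

yes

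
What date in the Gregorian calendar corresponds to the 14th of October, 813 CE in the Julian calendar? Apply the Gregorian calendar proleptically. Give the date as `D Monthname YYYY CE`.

For dates in this range the Gregorian date is 4 days ahead of the Julian.
14 October 813 Julian + 4 days → 18 October 813 Gregorian.

18 October 813 CE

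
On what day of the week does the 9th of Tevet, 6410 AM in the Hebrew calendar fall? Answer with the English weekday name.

Saturday

This is JDN 2688957 (5 January 2650 Gregorian).
JDN 2688957 mod 7 = 5, and JDN 0 was a Monday, so this is a Saturday.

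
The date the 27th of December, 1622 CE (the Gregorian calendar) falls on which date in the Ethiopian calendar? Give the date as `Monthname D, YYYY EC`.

Julian Day Number of the source date = 2313844.
Converting JDN 2313844 to the Ethiopian calendar gives 21 Tahsas 1615 EC.

Tahsas 21, 1615 EC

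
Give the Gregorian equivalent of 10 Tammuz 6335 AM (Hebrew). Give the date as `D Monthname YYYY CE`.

20 July 2575 CE

Both dates share Julian Day Number 2661760; in the Gregorian calendar that is 20 July 2575 CE.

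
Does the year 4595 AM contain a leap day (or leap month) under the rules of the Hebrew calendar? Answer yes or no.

no

Hebrew year 4595 is year 16 of its 19-year Metonic cycle; leap years are at positions 3, 6, 8, 11, 14, 17, 19, so it is a common year (12 months).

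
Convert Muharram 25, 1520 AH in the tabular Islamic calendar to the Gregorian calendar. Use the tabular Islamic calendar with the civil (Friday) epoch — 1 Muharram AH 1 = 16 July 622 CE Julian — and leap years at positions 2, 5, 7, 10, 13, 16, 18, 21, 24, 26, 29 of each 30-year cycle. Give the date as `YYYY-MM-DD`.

2096-05-18

Both dates share Julian Day Number 2486747; in the Gregorian calendar that is 18 May 2096 CE.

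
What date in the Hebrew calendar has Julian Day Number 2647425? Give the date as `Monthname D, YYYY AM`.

JDN 2647425 is 20 April 2536 in the Gregorian calendar.
In the Hebrew calendar that day is Nisan 28, 6296 AM.

Nisan 28, 6296 AM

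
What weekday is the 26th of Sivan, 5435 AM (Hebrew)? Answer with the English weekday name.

Equivalently 20 June 1675 Gregorian, JDN 2333012.
Since JDN mod 7 = 3 (0 = Monday), the day is Thursday.

Thursday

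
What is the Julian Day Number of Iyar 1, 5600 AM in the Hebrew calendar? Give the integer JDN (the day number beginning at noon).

Equivalently 4 May 1840 (Gregorian).
JDN 2299161 is 15 October 1582 CE (Gregorian); the target day is +94069 days from there, so JDN = 2393230.

2393230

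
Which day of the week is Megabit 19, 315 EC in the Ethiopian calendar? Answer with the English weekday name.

In the proleptic Gregorian calendar this is 16 March 323 (JDN 1839107).
JDN 1839107 mod 7 = 4, and JDN 0 was a Monday, so this is a Friday.

Friday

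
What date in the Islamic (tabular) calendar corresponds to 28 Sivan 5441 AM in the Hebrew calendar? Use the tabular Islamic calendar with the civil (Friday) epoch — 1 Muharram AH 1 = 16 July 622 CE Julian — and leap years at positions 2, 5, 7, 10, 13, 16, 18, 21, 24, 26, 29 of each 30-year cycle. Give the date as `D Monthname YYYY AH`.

27 Jumada al-Awwal 1092 AH

Both dates share Julian Day Number 2335198; in the tabular Islamic calendar that is 27 Jumada al-Awwal 1092 AH.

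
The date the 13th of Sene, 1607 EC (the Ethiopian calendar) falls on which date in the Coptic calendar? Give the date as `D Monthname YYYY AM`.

Julian Day Number of the source date = 2311094.
Converting JDN 2311094 to the Coptic calendar gives 13 Paoni 1331 AM.

13 Paoni 1331 AM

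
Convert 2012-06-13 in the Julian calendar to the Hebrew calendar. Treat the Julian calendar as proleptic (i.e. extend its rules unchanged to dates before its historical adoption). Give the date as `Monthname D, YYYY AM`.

Julian Day Number of the source date = 2456105.
Converting JDN 2456105 to the Hebrew calendar gives 6 Tammuz 5772 AM.

Tammuz 6, 5772 AM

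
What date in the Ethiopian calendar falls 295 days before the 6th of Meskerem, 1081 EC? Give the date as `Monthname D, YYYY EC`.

Hidar 16, 1080 EC

Counting 295 days back from JDN 2118696 reaches JDN 2118401, which is Hidar 16, 1080 EC.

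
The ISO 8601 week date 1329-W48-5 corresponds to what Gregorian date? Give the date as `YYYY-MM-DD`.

ISO week 1 of 1329 is the week containing the first Thursday of 1329.
Week 48, day 5 (Friday) lands on 1329-12-02.

1329-12-02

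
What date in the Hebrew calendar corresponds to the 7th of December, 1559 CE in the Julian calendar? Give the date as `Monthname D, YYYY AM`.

Tevet 7, 5320 AM

Both dates share Julian Day Number 2290823; in the Hebrew calendar that is 7 Tevet 5320 AM.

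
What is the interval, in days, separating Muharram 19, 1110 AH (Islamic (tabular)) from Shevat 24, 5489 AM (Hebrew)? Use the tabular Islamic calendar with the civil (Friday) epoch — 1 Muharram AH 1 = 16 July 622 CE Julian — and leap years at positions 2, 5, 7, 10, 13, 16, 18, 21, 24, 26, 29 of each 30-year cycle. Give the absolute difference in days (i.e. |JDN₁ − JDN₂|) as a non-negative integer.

First date → JDN 2341451; second date → JDN 2352588.
The interval is |2341451 − 2352588| = 11137 days.

11137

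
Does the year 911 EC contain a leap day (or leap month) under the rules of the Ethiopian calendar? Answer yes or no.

yes

911 mod 4 = 3; in the Ethiopian calendar a year is leap when year mod 4 = 3, so it is a leap year.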